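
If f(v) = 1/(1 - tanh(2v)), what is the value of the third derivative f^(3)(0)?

Compose series: expand the inner function first, then feed it into the outer expansion.
The coefficient of v^3 in the expansion is 16/3, so f′′′(0) = 3! * (16/3) = 32.

32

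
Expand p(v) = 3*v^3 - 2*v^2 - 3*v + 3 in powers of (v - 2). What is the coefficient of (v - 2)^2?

16

p(2) = 13
p′(2) = 25
p′′(2) = 32
Then c_k = p^(k)(2)/k! gives each Taylor coefficient.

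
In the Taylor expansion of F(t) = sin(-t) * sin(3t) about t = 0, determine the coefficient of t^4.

Take the Cauchy product of the two expansions.
So c_4 = F^(4)(0)/4! = 5.

5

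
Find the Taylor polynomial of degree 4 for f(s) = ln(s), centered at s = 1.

-(s - 1)^4/4 + (s - 1)^3/3 - (s - 1)^2/2 + (s - 1)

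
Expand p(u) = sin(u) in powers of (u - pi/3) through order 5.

p(pi/3) = sqrt(3)/2
p′(pi/3) = 1/2
p′′(pi/3) = -sqrt(3)/2
p′′′(pi/3) = -1/2
p^(4)(pi/3) = sqrt(3)/2
p^(5)(pi/3) = 1/2

(u - pi/3)^5/240 + sqrt(3)*(u - pi/3)^4/48 - (u - pi/3)^3/12 - sqrt(3)*(u - pi/3)^2/4 + (u - pi/3)/2 + sqrt(3)/2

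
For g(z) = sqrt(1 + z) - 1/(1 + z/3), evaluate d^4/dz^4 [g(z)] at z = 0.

Expand each term separately and add.
The coefficient of z^4 in the expansion is -533/10368, so g^(4)(0) = 4! * (-533/10368) = -533/432.

-533/432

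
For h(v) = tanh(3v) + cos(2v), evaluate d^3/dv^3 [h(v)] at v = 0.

-54

Add the two expansions coefficient-wise.
From the series, [v^3] h = -9; multiply by 3! = 6 to get -54.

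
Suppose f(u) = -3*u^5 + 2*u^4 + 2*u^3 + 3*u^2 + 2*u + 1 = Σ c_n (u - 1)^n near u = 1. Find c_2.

-9

Use the known series and substitute for the argument.
[(u - 1)^0] = 7;  [(u - 1)^1] = 7;  [(u - 1)^2] = -9.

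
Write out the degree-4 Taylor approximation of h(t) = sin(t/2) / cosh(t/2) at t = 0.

-t^3/12 + t/2

Divide the numerator series by the denominator series (power-series long division).
h(0) = 0
h′(0) = 1/2
h′′(0) = 0
h′′′(0) = -1/2
h^(4)(0) = 0
Dividing each by k! gives the coefficients c_0, ..., c_4.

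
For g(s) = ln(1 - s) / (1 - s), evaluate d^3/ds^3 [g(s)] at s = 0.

-11

Expand each factor separately, then convolve coefficients.
From the series, [s^3] g = -11/6; multiply by 3! = 6 to get -11.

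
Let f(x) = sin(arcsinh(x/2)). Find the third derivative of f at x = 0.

-1/4

Let u equal the inner series; expand the outer function in u and truncate.
From the series, [x^3] f = -1/24; multiply by 3! = 6 to get -1/4.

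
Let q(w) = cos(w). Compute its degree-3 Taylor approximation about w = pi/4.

[(w - pi/4)^0] = sqrt(2)/2;  [(w - pi/4)^1] = -sqrt(2)/2;  [(w - pi/4)^2] = -sqrt(2)/4;  [(w - pi/4)^3] = sqrt(2)/12.

sqrt(2)*(w - pi/4)^3/12 - sqrt(2)*(w - pi/4)^2/4 - sqrt(2)*(w - pi/4)/2 + sqrt(2)/2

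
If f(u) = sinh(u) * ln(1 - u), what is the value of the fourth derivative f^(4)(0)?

Multiply the two series term by term and collect like powers.
From the series, [u^4] f = -1/2; multiply by 4! = 24 to get -12.

-12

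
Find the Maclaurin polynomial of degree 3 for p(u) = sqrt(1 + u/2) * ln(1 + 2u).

101*u^3/48 - 3*u^2/2 + 2*u

Take the Cauchy product of the two expansions.
p(0) = 0
p′(0) = 2
p′′(0) = -3
p′′′(0) = 101/8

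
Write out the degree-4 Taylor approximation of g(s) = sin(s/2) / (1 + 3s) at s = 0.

Take the Cauchy product of the two expansions.
g(0) = 0
g′(0) = 1/2
g′′(0) = -3
g′′′(0) = 215/8
g^(4)(0) = -645/2
Then c_k = g^(k)(0)/k! gives each Taylor coefficient.

-215*s^4/16 + 215*s^3/48 - 3*s^2/2 + s/2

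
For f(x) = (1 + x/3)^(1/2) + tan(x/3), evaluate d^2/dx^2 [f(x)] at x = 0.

Add the two expansions coefficient-wise.
From the series, [x^2] f = -1/72; multiply by 2! = 2 to get -1/36.

-1/36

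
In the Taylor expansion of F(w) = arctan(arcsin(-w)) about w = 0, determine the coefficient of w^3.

1/6

Plug the Maclaurin series of the inner function into that of the outer and collect terms.
F(0) = 0
F′(0) = -1
F′′(0) = 0
F′′′(0) = 1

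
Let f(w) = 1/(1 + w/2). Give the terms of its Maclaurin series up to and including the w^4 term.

w^4/16 - w^3/8 + w^2/4 - w/2 + 1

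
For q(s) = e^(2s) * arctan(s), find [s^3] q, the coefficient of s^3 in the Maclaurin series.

Write out both Maclaurin series and multiply, keeping only the needed powers.
q(0) = 0
q′(0) = 1
q′′(0) = 4
q′′′(0) = 10
Dividing each by k! gives the coefficients c_0, ..., c_3.

5/3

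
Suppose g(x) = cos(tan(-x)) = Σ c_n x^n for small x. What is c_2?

Compose series: expand the inner function first, then feed it into the outer expansion.
g(0) = 1
g′(0) = 0
g′′(0) = -1
Then c_k = g^(k)(0)/k! gives each Taylor coefficient.

-1/2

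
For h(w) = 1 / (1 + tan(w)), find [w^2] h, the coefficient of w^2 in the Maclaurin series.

Use the geometric series for the reciprocal, then substitute.
h(0) = 1
h′(0) = -1
h′′(0) = 2

1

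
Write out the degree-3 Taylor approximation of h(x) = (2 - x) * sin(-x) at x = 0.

x^3/3 + x^2 - 2*x

Multiply each power in the prefactor through the base expansion.
[x^0] = 0;  [x^1] = -2;  [x^2] = 1;  [x^3] = 1/3.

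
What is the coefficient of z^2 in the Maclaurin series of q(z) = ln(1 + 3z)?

-9/2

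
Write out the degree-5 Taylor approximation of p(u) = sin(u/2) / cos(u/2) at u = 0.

Invert the denominator's series and multiply.
[u^0] = 0;  [u^1] = 1/2;  [u^2] = 0;  [u^3] = 1/24;  [u^4] = 0;  [u^5] = 1/240.

u^5/240 + u^3/24 + u/2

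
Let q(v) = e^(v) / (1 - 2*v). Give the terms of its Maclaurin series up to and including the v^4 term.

Expand 1/(denominator) as a geometric series and multiply by the numerator's series.
q(0) = 1
q′(0) = 3
q′′(0) = 13
q′′′(0) = 79
q^(4)(0) = 633

211*v^4/8 + 79*v^3/6 + 13*v^2/2 + 3*v + 1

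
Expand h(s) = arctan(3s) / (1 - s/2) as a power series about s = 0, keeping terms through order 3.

Multiply the two series term by term and collect like powers.
[s^0] = 0;  [s^1] = 3;  [s^2] = 3/2;  [s^3] = -33/4.

-33*s^3/4 + 3*s^2/2 + 3*s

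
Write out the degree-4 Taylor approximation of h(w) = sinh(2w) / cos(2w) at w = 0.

Invert the denominator's series and multiply.
[w^0] = 0;  [w^1] = 2;  [w^2] = 0;  [w^3] = 16/3;  [w^4] = 0.

16*w^3/3 + 2*w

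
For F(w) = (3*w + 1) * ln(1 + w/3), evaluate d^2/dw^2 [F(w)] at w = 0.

17/9

Shift and add copies of the series according to the polynomial's terms.
The coefficient of w^2 in the expansion is 17/18, so F′′(0) = 2! * (17/18) = 17/9.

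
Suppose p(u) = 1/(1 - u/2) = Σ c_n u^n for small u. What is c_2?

p(0) = 1
p′(0) = 1/2
p′′(0) = 1/2
So c_2 = p′′(0)/2! = 1/4.

1/4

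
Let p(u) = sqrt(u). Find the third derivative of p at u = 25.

3/25000

From the series, [(u - 25)^3] p = 1/50000; multiply by 3! = 6 to get 3/25000.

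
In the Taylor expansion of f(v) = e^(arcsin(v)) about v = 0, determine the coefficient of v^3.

Plug the Maclaurin series of the inner function into that of the outer and collect terms.
f(0) = 1
f′(0) = 1
f′′(0) = 1
f′′′(0) = 2

1/3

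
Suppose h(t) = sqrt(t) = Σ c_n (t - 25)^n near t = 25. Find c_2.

-1/1000

h(25) = 5
h′(25) = 1/10
h′′(25) = -1/500
Then c_k = h^(k)(25)/k! gives each Taylor coefficient.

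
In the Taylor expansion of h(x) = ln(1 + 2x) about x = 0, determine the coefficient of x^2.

h(0) = 0
h′(0) = 2
h′′(0) = -4

-2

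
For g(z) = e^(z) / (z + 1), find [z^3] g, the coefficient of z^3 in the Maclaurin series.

Use 1/(1 - r) = Σ r^k on the denominator, then take the Cauchy product.
[z^0] = 1;  [z^1] = 0;  [z^2] = 1/2;  [z^3] = -1/3.

-1/3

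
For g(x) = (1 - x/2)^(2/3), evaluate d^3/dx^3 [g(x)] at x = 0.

Use the known series and substitute for the argument.
The coefficient of x^3 in the expansion is -1/162, so g′′′(0) = 3! * (-1/162) = -1/27.

-1/27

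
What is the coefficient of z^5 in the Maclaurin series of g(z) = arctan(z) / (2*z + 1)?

223/15

Use 1/(1 - r) = Σ r^k on the denominator, then take the Cauchy product.
g(0) = 0
g′(0) = 1
g′′(0) = -4
g′′′(0) = 22
g^(4)(0) = -176
g^(5)(0) = 1784
The Taylor polynomial is Σ g^(k)(0)/k! · z^k.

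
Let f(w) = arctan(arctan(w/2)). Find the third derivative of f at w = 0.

-1/2

Let u equal the inner series; expand the outer function in u and truncate.
The coefficient of w^3 in the expansion is -1/12, so f′′′(0) = 3! * (-1/12) = -1/2.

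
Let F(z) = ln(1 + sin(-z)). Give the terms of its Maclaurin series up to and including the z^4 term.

Plug the Maclaurin series of the inner function into that of the outer and collect terms.
[z^0] = 0;  [z^1] = -1;  [z^2] = -1/2;  [z^3] = -1/6;  [z^4] = -1/12.

-z^4/12 - z^3/6 - z^2/2 - z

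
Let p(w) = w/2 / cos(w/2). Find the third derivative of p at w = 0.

3/8

Divide the numerator series by the denominator series (power-series long division).
The coefficient of w^3 in the expansion is 1/16, so p′′′(0) = 3! * (1/16) = 3/8.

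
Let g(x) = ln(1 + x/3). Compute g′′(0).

-1/9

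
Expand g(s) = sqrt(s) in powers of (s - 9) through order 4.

-5*(s - 9)^4/279936 + (s - 9)^3/3888 - (s - 9)^2/216 + (s - 9)/6 + 3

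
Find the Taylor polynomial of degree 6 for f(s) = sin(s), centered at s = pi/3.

Use the known series and substitute for the argument.
[(s - pi/3)^0] = sqrt(3)/2;  [(s - pi/3)^1] = 1/2;  [(s - pi/3)^2] = -sqrt(3)/4;  [(s - pi/3)^3] = -1/12;  [(s - pi/3)^4] = sqrt(3)/48;  [(s - pi/3)^5] = 1/240;  [(s - pi/3)^6] = -sqrt(3)/1440.

-sqrt(3)*(s - pi/3)^6/1440 + (s - pi/3)^5/240 + sqrt(3)*(s - pi/3)^4/48 - (s - pi/3)^3/12 - sqrt(3)*(s - pi/3)^2/4 + (s - pi/3)/2 + sqrt(3)/2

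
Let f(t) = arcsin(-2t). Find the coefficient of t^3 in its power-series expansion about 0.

[t^0] = 0;  [t^1] = -2;  [t^2] = 0;  [t^3] = -4/3.
So c_3 = f′′′(0)/3! = -4/3.

-4/3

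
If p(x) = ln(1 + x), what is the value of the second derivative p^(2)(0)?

Use the known series and substitute for the argument.
The coefficient of x^2 in the expansion is -1/2, so p′′(0) = 2! * (-1/2) = -1.

-1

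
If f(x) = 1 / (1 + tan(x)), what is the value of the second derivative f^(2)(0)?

Expand as Σ (-1)^k u^k with u equal to the inner function's series.
The coefficient of x^2 in the expansion is 1, so f′′(0) = 2! * (1) = 2.

2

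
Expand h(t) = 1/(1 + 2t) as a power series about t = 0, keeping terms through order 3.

[t^0] = 1;  [t^1] = -2;  [t^2] = 4;  [t^3] = -8.

-8*t^3 + 4*t^2 - 2*t + 1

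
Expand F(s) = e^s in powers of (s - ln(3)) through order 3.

Differentiate repeatedly and evaluate at the center.
F(ln(3)) = 3
F′(ln(3)) = 3
F′′(ln(3)) = 3
F′′′(ln(3)) = 3
Dividing each by k! gives the coefficients c_0, ..., c_3.

(s - ln(3))^3/2 + 3*(s - ln(3))^2/2 + 3*(s - ln(3)) + 3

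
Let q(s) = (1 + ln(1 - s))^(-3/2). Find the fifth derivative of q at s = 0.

51147/32

Substitute the inner expansion into the outer series and collect powers.
The coefficient of s^5 in the expansion is 17049/1280, so q^(5)(0) = 5! * (17049/1280) = 51147/32.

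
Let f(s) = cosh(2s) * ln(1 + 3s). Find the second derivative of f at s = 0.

-9

Write out both Maclaurin series and multiply, keeping only the needed powers.
From the series, [s^2] f = -9/2; multiply by 2! = 2 to get -9.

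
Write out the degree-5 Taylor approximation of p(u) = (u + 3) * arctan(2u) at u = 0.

96*u^5/5 - 8*u^4/3 - 8*u^3 + 2*u^2 + 6*u

Distribute the polynomial across the series and collect like powers.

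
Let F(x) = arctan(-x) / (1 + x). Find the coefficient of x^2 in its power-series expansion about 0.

1

Multiply the two series term by term and collect like powers.
F(0) = 0
F′(0) = -1
F′′(0) = 2
So c_2 = F′′(0)/2! = 1.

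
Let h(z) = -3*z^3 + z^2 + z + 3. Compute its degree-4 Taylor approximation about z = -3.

-3*(z + 3)^3 + 28*(z + 3)^2 - 86*(z + 3) + 90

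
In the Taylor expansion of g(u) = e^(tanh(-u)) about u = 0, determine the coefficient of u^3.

1/6

Plug the Maclaurin series of the inner function into that of the outer and collect terms.
g(0) = 1
g′(0) = -1
g′′(0) = 1
g′′′(0) = 1
Dividing each by k! gives the coefficients c_0, ..., c_3.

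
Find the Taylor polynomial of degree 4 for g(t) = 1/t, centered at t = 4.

(t - 4)^4/1024 - (t - 4)^3/256 + (t - 4)^2/64 - (t - 4)/16 + 1/4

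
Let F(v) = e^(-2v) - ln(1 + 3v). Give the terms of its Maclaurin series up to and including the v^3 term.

-31*v^3/3 + 13*v^2/2 - 5*v + 1

Add the two expansions coefficient-wise.
[v^0] = 1;  [v^1] = -5;  [v^2] = 13/2;  [v^3] = -31/3.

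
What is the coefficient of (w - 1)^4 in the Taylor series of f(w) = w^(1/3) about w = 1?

c_4 = f^(4)(1)/4! = -10/243.

-10/243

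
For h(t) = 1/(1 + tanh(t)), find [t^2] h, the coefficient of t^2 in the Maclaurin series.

Let u equal the inner series; expand the outer function in u and truncate.
h(0) = 1
h′(0) = -1
h′′(0) = 2
So c_2 = h′′(0)/2! = 1.

1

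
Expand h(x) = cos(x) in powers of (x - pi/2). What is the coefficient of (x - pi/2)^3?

1/6

h(pi/2) = 0
h′(pi/2) = -1
h′′(pi/2) = 0
h′′′(pi/2) = 1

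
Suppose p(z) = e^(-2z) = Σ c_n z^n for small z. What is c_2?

Differentiate repeatedly and evaluate at the center.
[z^0] = 1;  [z^1] = -2;  [z^2] = 2.

2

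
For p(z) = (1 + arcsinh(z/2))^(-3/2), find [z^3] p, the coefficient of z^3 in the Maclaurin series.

-31/128

Compose series: expand the inner function first, then feed it into the outer expansion.
p(0) = 1
p′(0) = -3/4
p′′(0) = 15/16
p′′′(0) = -93/64
So c_3 = p′′′(0)/3! = -31/128.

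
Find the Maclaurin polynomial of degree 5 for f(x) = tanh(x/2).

x^5/240 - x^3/24 + x/2

f(0) = 0
f′(0) = 1/2
f′′(0) = 0
f′′′(0) = -1/4
f^(4)(0) = 0
f^(5)(0) = 1/2
Then c_k = f^(k)(0)/k! gives each Taylor coefficient.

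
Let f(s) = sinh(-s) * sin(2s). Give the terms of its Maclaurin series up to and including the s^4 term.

s^4 - 2*s^2

Write out both Maclaurin series and multiply, keeping only the needed powers.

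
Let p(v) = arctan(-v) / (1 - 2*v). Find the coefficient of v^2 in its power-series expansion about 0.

-2

Expand 1/(denominator) as a geometric series and multiply by the numerator's series.
p(0) = 0
p′(0) = -1
p′′(0) = -4
Then c_k = p^(k)(0)/k! gives each Taylor coefficient.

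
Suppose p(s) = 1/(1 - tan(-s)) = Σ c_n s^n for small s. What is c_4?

5/3

Compose series: expand the inner function first, then feed it into the outer expansion.
p(0) = 1
p′(0) = -1
p′′(0) = 2
p′′′(0) = -8
p^(4)(0) = 40
So c_4 = p^(4)(0)/4! = 5/3.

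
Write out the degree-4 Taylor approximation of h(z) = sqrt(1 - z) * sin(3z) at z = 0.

33*z^4/16 - 39*z^3/8 - 3*z^2/2 + 3*z

Write out both Maclaurin series and multiply, keeping only the needed powers.
h(0) = 0
h′(0) = 3
h′′(0) = -3
h′′′(0) = -117/4
h^(4)(0) = 99/2
Dividing each by k! gives the coefficients c_0, ..., c_4.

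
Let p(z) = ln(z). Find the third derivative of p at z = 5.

2/125

Compute the successive derivatives at the expansion point and divide by k!.
From the series, [(z - 5)^3] p = 1/375; multiply by 3! = 6 to get 2/125.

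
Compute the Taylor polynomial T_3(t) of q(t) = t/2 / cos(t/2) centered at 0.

t^3/16 + t/2

Divide the numerator series by the denominator series (power-series long division).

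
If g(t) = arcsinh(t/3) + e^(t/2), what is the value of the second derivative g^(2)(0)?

1/4

Combine the two series term by term.
The coefficient of t^2 in the expansion is 1/8, so g′′(0) = 2! * (1/8) = 1/4.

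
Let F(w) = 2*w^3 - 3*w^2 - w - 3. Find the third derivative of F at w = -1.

The coefficient of (w + 1)^3 in the expansion is 2, so F′′′(-1) = 3! * (2) = 12.

12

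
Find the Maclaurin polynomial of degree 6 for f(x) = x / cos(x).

Divide the numerator series by the denominator series (power-series long division).
f(0) = 0
f′(0) = 1
f′′(0) = 0
f′′′(0) = 3
f^(4)(0) = 0
f^(5)(0) = 25
f^(6)(0) = 0
The Taylor polynomial is Σ f^(k)(0)/k! · x^k.

5*x^5/24 + x^3/2 + x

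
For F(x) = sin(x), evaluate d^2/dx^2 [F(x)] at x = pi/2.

Apply the Taylor formula c_k = f^(k)(a)/k!.
From the series, [(x - pi/2)^2] F = -1/2; multiply by 2! = 2 to get -1.

-1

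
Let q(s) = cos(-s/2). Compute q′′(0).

-1/4

From the series, [s^2] q = -1/8; multiply by 2! = 2 to get -1/4.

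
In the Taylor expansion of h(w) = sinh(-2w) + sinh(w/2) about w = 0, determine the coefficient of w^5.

-341/1280

Expand each term separately and add.
h(0) = 0
h′(0) = -3/2
h′′(0) = 0
h′′′(0) = -63/8
h^(4)(0) = 0
h^(5)(0) = -1023/32
The Taylor polynomial is Σ h^(k)(0)/k! · w^k.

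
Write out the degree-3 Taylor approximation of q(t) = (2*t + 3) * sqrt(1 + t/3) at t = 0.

Shift and add copies of the series according to the polynomial's terms.
[t^0] = 3;  [t^1] = 5/2;  [t^2] = 7/24;  [t^3] = -1/48.

-t^3/48 + 7*t^2/24 + 5*t/2 + 3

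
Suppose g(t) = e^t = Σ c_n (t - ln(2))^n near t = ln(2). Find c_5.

1/60

Differentiate repeatedly and evaluate at the center.
g(ln(2)) = 2
g′(ln(2)) = 2
g′′(ln(2)) = 2
g′′′(ln(2)) = 2
g^(4)(ln(2)) = 2
g^(5)(ln(2)) = 2
So c_5 = g^(5)(ln(2))/5! = 1/60.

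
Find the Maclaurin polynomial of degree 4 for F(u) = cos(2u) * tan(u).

-5*u^3/3 + u

Expand each factor separately, then convolve coefficients.
[u^0] = 0;  [u^1] = 1;  [u^2] = 0;  [u^3] = -5/3;  [u^4] = 0.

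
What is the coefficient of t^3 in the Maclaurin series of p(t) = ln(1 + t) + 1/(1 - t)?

4/3

Expand each term separately and add.
p(0) = 1
p′(0) = 2
p′′(0) = 1
p′′′(0) = 8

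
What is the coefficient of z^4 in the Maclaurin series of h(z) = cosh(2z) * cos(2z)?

Write out both Maclaurin series and multiply, keeping only the needed powers.
h(0) = 1
h′(0) = 0
h′′(0) = 0
h′′′(0) = 0
h^(4)(0) = -64
Then c_k = h^(k)(0)/k! gives each Taylor coefficient.

-8/3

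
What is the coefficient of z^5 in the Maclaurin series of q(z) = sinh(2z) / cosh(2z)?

64/15

Divide the numerator series by the denominator series (power-series long division).
[z^0] = 0;  [z^1] = 2;  [z^2] = 0;  [z^3] = -8/3;  [z^4] = 0;  [z^5] = 64/15.
So c_5 = q^(5)(0)/5! = 64/15.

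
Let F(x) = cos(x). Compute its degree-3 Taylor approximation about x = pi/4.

sqrt(2)*(x - pi/4)^3/12 - sqrt(2)*(x - pi/4)^2/4 - sqrt(2)*(x - pi/4)/2 + sqrt(2)/2

Compute the successive derivatives at the expansion point and divide by k!.
F(pi/4) = sqrt(2)/2
F′(pi/4) = -sqrt(2)/2
F′′(pi/4) = -sqrt(2)/2
F′′′(pi/4) = sqrt(2)/2
Dividing each by k! gives the coefficients c_0, ..., c_3.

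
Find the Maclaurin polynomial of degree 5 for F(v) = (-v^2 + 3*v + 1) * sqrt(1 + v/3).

-227*v^5/62208 + 211*v^4/10368 - 89*v^3/432 - 37*v^2/72 + 19*v/6 + 1

Shift and add copies of the series according to the polynomial's terms.
F(0) = 1
F′(0) = 19/6
F′′(0) = -37/36
F′′′(0) = -89/72
F^(4)(0) = 211/432
F^(5)(0) = -1135/2592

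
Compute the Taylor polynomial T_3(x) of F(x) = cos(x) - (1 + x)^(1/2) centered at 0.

-x^3/16 - 3*x^2/8 - x/2

Combine the two series term by term.
F(0) = 0
F′(0) = -1/2
F′′(0) = -3/4
F′′′(0) = -3/8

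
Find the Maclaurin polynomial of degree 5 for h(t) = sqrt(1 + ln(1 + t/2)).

1609*t^5/122880 - 143*t^4/6144 + 17*t^3/384 - 3*t^2/32 + t/4 + 1

Plug the Maclaurin series of the inner function into that of the outer and collect terms.
h(0) = 1
h′(0) = 1/4
h′′(0) = -3/16
h′′′(0) = 17/64
h^(4)(0) = -143/256
h^(5)(0) = 1609/1024
Dividing each by k! gives the coefficients c_0, ..., c_5.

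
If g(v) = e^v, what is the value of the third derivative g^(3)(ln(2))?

The coefficient of (v - ln(2))^3 in the expansion is 1/3, so g′′′(ln(2)) = 3! * (1/3) = 2.

2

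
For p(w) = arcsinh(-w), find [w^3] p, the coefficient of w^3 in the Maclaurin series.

1/6

Use the known series and substitute for the argument.
[w^0] = 0;  [w^1] = -1;  [w^2] = 0;  [w^3] = 1/6.
So c_3 = p′′′(0)/3! = 1/6.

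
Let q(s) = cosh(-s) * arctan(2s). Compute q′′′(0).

Expand each factor separately, then convolve coefficients.
The coefficient of s^3 in the expansion is -5/3, so q′′′(0) = 3! * (-5/3) = -10.

-10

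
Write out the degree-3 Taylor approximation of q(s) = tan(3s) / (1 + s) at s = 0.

Take the Cauchy product of the two expansions.

12*s^3 - 3*s^2 + 3*s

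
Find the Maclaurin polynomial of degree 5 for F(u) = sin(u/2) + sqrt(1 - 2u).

Expand each term separately and add.
F(0) = 1
F′(0) = -1/2
F′′(0) = -1
F′′′(0) = -25/8
F^(4)(0) = -15
F^(5)(0) = -3359/32

-3359*u^5/3840 - 5*u^4/8 - 25*u^3/48 - u^2/2 - u/2 + 1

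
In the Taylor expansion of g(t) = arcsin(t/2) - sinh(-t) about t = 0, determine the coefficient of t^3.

Expand each term separately and add.
[t^0] = 0;  [t^1] = 3/2;  [t^2] = 0;  [t^3] = 3/16.

3/16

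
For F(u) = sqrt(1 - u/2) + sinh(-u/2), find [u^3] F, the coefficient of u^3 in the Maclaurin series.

Combine the two series term by term.
F(0) = 1
F′(0) = -3/4
F′′(0) = -1/16
F′′′(0) = -11/64
So c_3 = F′′′(0)/3! = -11/384.

-11/384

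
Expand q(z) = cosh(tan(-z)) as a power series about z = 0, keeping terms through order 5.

3*z^4/8 + z^2/2 + 1

Compose series: expand the inner function first, then feed it into the outer expansion.
q(0) = 1
q′(0) = 0
q′′(0) = 1
q′′′(0) = 0
q^(4)(0) = 9
q^(5)(0) = 0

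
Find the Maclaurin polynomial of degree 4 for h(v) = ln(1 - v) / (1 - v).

-25*v^4/12 - 11*v^3/6 - 3*v^2/2 - v

Expand 1/(denominator) as a geometric series and multiply by the numerator's series.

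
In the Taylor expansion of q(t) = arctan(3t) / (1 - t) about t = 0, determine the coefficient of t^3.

-6

Multiply the two series term by term and collect like powers.
q(0) = 0
q′(0) = 3
q′′(0) = 6
q′′′(0) = -36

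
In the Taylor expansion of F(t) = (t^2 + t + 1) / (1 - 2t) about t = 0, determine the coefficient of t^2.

7

Distribute the polynomial across the series and collect like powers.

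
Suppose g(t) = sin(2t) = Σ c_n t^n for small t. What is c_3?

g(0) = 0
g′(0) = 2
g′′(0) = 0
g′′′(0) = -8
So c_3 = g′′′(0)/3! = -4/3.

-4/3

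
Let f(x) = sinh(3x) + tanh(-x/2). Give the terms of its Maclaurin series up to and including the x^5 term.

Add the two expansions coefficient-wise.
f(0) = 0
f′(0) = 5/2
f′′(0) = 0
f′′′(0) = 109/4
f^(4)(0) = 0
f^(5)(0) = 485/2
Then c_k = f^(k)(0)/k! gives each Taylor coefficient.

97*x^5/48 + 109*x^3/24 + 5*x/2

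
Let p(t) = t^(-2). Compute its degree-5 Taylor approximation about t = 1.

-6*(t - 1)^5 + 5*(t - 1)^4 - 4*(t - 1)^3 + 3*(t - 1)^2 - 2*(t - 1) + 1

p(1) = 1
p′(1) = -2
p′′(1) = 6
p′′′(1) = -24
p^(4)(1) = 120
p^(5)(1) = -720
Dividing each by k! gives the coefficients c_0, ..., c_5.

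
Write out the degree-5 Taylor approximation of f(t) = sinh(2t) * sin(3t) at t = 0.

-5*t^4 + 6*t^2

Multiply the two series term by term and collect like powers.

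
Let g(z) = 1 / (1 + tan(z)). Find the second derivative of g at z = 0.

2

Write 1/(1+u) = 1 - u + u^2 - u^3 + ... and substitute the series for u.
The coefficient of z^2 in the expansion is 1, so g′′(0) = 2! * (1) = 2.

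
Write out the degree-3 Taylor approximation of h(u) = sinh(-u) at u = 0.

h(0) = 0
h′(0) = -1
h′′(0) = 0
h′′′(0) = -1
Then c_k = h^(k)(0)/k! gives each Taylor coefficient.

-u^3/6 - u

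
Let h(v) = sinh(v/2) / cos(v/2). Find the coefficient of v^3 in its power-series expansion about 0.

1/12

Divide the numerator series by the denominator series (power-series long division).
h(0) = 0
h′(0) = 1/2
h′′(0) = 0
h′′′(0) = 1/2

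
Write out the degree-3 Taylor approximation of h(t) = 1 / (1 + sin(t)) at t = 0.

Use the geometric series for the reciprocal, then substitute.
[t^0] = 1;  [t^1] = -1;  [t^2] = 1;  [t^3] = -5/6.

-5*t^3/6 + t^2 - t + 1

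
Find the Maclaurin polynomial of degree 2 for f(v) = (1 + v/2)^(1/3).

-v^2/36 + v/6 + 1

[v^0] = 1;  [v^1] = 1/6;  [v^2] = -1/36.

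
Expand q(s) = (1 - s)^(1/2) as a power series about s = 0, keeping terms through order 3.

Differentiate repeatedly and evaluate at the center.
q(0) = 1
q′(0) = -1/2
q′′(0) = -1/4
q′′′(0) = -3/8
Dividing each by k! gives the coefficients c_0, ..., c_3.

-s^3/16 - s^2/8 - s/2 + 1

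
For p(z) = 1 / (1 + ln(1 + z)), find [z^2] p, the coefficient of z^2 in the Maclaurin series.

Expand as Σ (-1)^k u^k with u equal to the inner function's series.
[z^0] = 1;  [z^1] = -1;  [z^2] = 3/2.

3/2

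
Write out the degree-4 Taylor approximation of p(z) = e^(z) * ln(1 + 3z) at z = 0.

-13*z^4 + 6*z^3 - 3*z^2/2 + 3*z

Multiply the two series term by term and collect like powers.
p(0) = 0
p′(0) = 3
p′′(0) = -3
p′′′(0) = 36
p^(4)(0) = -312
The Taylor polynomial is Σ p^(k)(0)/k! · z^k.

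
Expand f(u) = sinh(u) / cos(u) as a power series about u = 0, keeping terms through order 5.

Invert the denominator's series and multiply.
f(0) = 0
f′(0) = 1
f′′(0) = 0
f′′′(0) = 4
f^(4)(0) = 0
f^(5)(0) = 36

3*u^5/10 + 2*u^3/3 + u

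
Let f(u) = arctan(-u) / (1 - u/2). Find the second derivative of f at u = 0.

Expand each factor separately, then convolve coefficients.
The coefficient of u^2 in the expansion is -1/2, so f′′(0) = 2! * (-1/2) = -1.

-1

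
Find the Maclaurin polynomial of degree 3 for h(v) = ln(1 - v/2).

-v^3/24 - v^2/8 - v/2

Apply the Taylor formula c_k = f^(k)(a)/k!.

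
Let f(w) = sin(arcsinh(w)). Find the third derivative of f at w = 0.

-2

Plug the Maclaurin series of the inner function into that of the outer and collect terms.
From the series, [w^3] f = -1/3; multiply by 3! = 6 to get -2.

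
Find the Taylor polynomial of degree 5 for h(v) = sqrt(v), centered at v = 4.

7*(v - 4)^5/131072 - 5*(v - 4)^4/16384 + (v - 4)^3/512 - (v - 4)^2/64 + (v - 4)/4 + 2

h(4) = 2
h′(4) = 1/4
h′′(4) = -1/32
h′′′(4) = 3/256
h^(4)(4) = -15/2048
h^(5)(4) = 105/16384
The Taylor polynomial is Σ h^(k)(4)/k! · (v - 4)^k.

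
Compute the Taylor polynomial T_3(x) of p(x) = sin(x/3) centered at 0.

p(0) = 0
p′(0) = 1/3
p′′(0) = 0
p′′′(0) = -1/27
The Taylor polynomial is Σ p^(k)(0)/k! · x^k.

-x^3/162 + x/3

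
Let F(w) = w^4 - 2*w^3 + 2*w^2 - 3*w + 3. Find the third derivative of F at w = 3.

60

The coefficient of (w - 3)^3 in the expansion is 10, so F′′′(3) = 3! * (10) = 60.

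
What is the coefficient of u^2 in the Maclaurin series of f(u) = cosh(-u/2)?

1/8

Compute the successive derivatives at the expansion point and divide by k!.
[u^0] = 1;  [u^1] = 0;  [u^2] = 1/8.
So c_2 = f′′(0)/2! = 1/8.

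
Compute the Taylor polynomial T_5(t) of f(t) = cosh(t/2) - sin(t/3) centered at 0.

Expand each term separately and add.
[t^0] = 1;  [t^1] = -1/3;  [t^2] = 1/8;  [t^3] = 1/162;  [t^4] = 1/384;  [t^5] = -1/29160.

-t^5/29160 + t^4/384 + t^3/162 + t^2/8 - t/3 + 1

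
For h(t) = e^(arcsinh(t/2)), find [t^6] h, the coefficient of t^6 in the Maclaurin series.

Substitute the inner expansion into the outer series and collect powers.
[t^0] = 1;  [t^1] = 1/2;  [t^2] = 1/8;  [t^3] = 0;  [t^4] = -1/128;  [t^5] = 0;  [t^6] = 1/1024.
So c_6 = h^(6)(0)/6! = 1/1024.

1/1024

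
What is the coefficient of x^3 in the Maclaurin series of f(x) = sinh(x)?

1/6

Use the known series and substitute for the argument.
f(0) = 0
f′(0) = 1
f′′(0) = 0
f′′′(0) = 1
So c_3 = f′′′(0)/3! = 1/6.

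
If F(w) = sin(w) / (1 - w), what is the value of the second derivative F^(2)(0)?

Take the Cauchy product of the two expansions.
The coefficient of w^2 in the expansion is 1, so F′′(0) = 2! * (1) = 2.

2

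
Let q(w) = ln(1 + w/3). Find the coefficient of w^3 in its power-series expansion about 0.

c_3 = q′′′(0)/3! = 1/81.

1/81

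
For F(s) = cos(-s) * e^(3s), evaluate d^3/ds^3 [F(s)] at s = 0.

18

Expand each factor separately, then convolve coefficients.
From the series, [s^3] F = 3; multiply by 3! = 6 to get 18.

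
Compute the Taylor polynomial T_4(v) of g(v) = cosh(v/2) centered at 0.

v^4/384 + v^2/8 + 1

g(0) = 1
g′(0) = 0
g′′(0) = 1/4
g′′′(0) = 0
g^(4)(0) = 1/16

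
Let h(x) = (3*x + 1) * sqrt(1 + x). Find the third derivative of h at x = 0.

Multiply each power in the prefactor through the base expansion.
The coefficient of x^3 in the expansion is -5/16, so h′′′(0) = 3! * (-5/16) = -15/8.

-15/8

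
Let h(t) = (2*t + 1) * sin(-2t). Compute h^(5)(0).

Multiply each power in the prefactor through the base expansion.
From the series, [t^5] h = -4/15; multiply by 5! = 120 to get -32.

-32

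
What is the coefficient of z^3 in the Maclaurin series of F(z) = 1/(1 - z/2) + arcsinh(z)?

-1/24

Combine the two series term by term.
F(0) = 1
F′(0) = 3/2
F′′(0) = 1/2
F′′′(0) = -1/4
So c_3 = F′′′(0)/3! = -1/24.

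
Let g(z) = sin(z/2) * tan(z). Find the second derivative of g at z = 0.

1

Multiply the two series term by term and collect like powers.
The coefficient of z^2 in the expansion is 1/2, so g′′(0) = 2! * (1/2) = 1.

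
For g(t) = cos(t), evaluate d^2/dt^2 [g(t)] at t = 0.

The coefficient of t^2 in the expansion is -1/2, so g′′(0) = 2! * (-1/2) = -1.

-1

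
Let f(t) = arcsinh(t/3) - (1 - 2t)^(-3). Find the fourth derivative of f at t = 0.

-5760

Add the two expansions coefficient-wise.
From the series, [t^4] f = -240; multiply by 4! = 24 to get -5760.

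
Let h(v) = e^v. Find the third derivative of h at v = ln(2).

2

Compute the successive derivatives at the expansion point and divide by k!.
The coefficient of (v - ln(2))^3 in the expansion is 1/3, so h′′′(ln(2)) = 3! * (1/3) = 2.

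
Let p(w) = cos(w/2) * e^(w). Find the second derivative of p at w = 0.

Take the Cauchy product of the two expansions.
From the series, [w^2] p = 3/8; multiply by 2! = 2 to get 3/4.

3/4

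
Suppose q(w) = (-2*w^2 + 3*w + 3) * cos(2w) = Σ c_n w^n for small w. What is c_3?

-6

Multiply each power in the prefactor through the base expansion.
q(0) = 3
q′(0) = 3
q′′(0) = -16
q′′′(0) = -36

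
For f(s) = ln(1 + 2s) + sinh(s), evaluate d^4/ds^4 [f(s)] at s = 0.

Combine the two series term by term.
The coefficient of s^4 in the expansion is -4, so f^(4)(0) = 4! * (-4) = -96.

-96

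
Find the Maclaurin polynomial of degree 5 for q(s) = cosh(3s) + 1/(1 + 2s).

-32*s^5 + 155*s^4/8 - 8*s^3 + 17*s^2/2 - 2*s + 2

Combine the two series term by term.
q(0) = 2
q′(0) = -2
q′′(0) = 17
q′′′(0) = -48
q^(4)(0) = 465
q^(5)(0) = -3840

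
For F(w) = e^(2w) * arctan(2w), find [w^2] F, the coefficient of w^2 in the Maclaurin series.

4

Take the Cauchy product of the two expansions.
[w^0] = 0;  [w^1] = 2;  [w^2] = 4.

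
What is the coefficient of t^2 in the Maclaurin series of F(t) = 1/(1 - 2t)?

4

[t^0] = 1;  [t^1] = 2;  [t^2] = 4.
So c_2 = F′′(0)/2! = 4.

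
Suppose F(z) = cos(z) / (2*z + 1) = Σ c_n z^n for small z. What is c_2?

7/2

Multiply the numerator's expansion by the denominator's geometric series.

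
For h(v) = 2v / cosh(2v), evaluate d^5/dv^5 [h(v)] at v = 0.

800

Invert the denominator's series and multiply.
The coefficient of v^5 in the expansion is 20/3, so h^(5)(0) = 5! * (20/3) = 800.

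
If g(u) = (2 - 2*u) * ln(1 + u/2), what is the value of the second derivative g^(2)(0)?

Distribute the polynomial across the series and collect like powers.
From the series, [u^2] g = -5/4; multiply by 2! = 2 to get -5/2.

-5/2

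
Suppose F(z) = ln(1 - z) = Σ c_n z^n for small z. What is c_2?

-1/2

F(0) = 0
F′(0) = -1
F′′(0) = -1
So c_2 = F′′(0)/2! = -1/2.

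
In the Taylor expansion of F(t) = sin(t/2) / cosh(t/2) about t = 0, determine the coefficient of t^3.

-1/12

Invert the denominator's series and multiply.
F(0) = 0
F′(0) = 1/2
F′′(0) = 0
F′′′(0) = -1/2
So c_3 = F′′′(0)/3! = -1/12.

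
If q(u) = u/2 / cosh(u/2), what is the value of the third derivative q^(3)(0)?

-3/8

Divide the numerator series by the denominator series (power-series long division).
From the series, [u^3] q = -1/16; multiply by 3! = 6 to get -3/8.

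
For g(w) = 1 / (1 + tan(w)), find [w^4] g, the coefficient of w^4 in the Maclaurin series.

5/3

Use the geometric series for the reciprocal, then substitute.
So c_4 = g^(4)(0)/4! = 5/3.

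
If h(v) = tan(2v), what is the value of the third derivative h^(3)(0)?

16

Differentiate repeatedly and evaluate at the center.
The coefficient of v^3 in the expansion is 8/3, so h′′′(0) = 3! * (8/3) = 16.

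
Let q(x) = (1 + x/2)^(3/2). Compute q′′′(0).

-3/64

Compute the successive derivatives at the expansion point and divide by k!.
From the series, [x^3] q = -1/128; multiply by 3! = 6 to get -3/64.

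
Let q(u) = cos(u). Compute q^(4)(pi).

From the series, [(u - pi)^4] q = -1/24; multiply by 4! = 24 to get -1.

-1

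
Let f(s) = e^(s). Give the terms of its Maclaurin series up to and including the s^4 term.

s^4/24 + s^3/6 + s^2/2 + s + 1

[s^0] = 1;  [s^1] = 1;  [s^2] = 1/2;  [s^3] = 1/6;  [s^4] = 1/24.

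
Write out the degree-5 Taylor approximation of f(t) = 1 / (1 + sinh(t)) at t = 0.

-181*t^5/120 + 4*t^4/3 - 7*t^3/6 + t^2 - t + 1

Expand as Σ (-1)^k u^k with u equal to the inner function's series.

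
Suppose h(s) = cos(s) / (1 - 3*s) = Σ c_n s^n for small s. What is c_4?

Expand 1/(denominator) as a geometric series and multiply by the numerator's series.

1837/24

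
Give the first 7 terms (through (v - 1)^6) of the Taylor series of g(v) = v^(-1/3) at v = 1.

728*(v - 1)^6/6561 - 91*(v - 1)^5/729 + 35*(v - 1)^4/243 - 14*(v - 1)^3/81 + 2*(v - 1)^2/9 - (v - 1)/3 + 1

g(1) = 1
g′(1) = -1/3
g′′(1) = 4/9
g′′′(1) = -28/27
g^(4)(1) = 280/81
g^(5)(1) = -3640/243
g^(6)(1) = 58240/729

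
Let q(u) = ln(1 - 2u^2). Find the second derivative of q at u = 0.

-4

The coefficient of u^2 in the expansion is -2, so q′′(0) = 2! * (-2) = -4.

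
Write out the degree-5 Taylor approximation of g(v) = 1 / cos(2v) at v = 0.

10*v^4/3 + 2*v^2 + 1

Invert the denominator's series and multiply.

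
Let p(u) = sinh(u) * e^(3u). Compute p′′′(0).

Take the Cauchy product of the two expansions.
The coefficient of u^3 in the expansion is 14/3, so p′′′(0) = 3! * (14/3) = 28.

28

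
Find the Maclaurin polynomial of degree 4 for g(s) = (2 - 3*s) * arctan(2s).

8*s^4 - 16*s^3/3 - 6*s^2 + 4*s

Shift and add copies of the series according to the polynomial's terms.
g(0) = 0
g′(0) = 4
g′′(0) = -12
g′′′(0) = -32
g^(4)(0) = 192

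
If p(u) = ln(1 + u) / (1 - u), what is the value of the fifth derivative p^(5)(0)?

94

Expand 1/(denominator) as a geometric series and multiply by the numerator's series.
The coefficient of u^5 in the expansion is 47/60, so p^(5)(0) = 5! * (47/60) = 94.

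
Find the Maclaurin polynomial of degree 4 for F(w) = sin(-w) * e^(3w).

-4*w^4 - 13*w^3/3 - 3*w^2 - w

Take the Cauchy product of the two expansions.
[w^0] = 0;  [w^1] = -1;  [w^2] = -3;  [w^3] = -13/3;  [w^4] = -4.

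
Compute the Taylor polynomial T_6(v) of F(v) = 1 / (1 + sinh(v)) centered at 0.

77*v^6/45 - 181*v^5/120 + 4*v^4/3 - 7*v^3/6 + v^2 - v + 1

Expand as Σ (-1)^k u^k with u equal to the inner function's series.
F(0) = 1
F′(0) = -1
F′′(0) = 2
F′′′(0) = -7
F^(4)(0) = 32
F^(5)(0) = -181
F^(6)(0) = 1232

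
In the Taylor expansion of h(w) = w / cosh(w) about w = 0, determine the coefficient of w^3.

-1/2

Write the quotient as an unknown series and match coefficients against numerator = denominator · series.
So c_3 = h′′′(0)/3! = -1/2.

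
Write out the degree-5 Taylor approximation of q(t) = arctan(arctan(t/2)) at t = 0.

Let u equal the inner series; expand the outer function in u and truncate.
q(0) = 0
q′(0) = 1/2
q′′(0) = 0
q′′′(0) = -1/2
q^(4)(0) = 0
q^(5)(0) = 11/4

11*t^5/480 - t^3/12 + t/2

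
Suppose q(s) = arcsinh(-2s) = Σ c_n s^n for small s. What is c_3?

4/3

Apply the Taylor formula c_k = f^(k)(a)/k!.
q(0) = 0
q′(0) = -2
q′′(0) = 0
q′′′(0) = 8
Dividing each by k! gives the coefficients c_0, ..., c_3.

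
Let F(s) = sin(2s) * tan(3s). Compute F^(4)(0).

336

Take the Cauchy product of the two expansions.
The coefficient of s^4 in the expansion is 14, so F^(4)(0) = 4! * (14) = 336.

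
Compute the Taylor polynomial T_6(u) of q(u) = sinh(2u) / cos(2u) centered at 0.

Invert the denominator's series and multiply.
q(0) = 0
q′(0) = 2
q′′(0) = 0
q′′′(0) = 32
q^(4)(0) = 0
q^(5)(0) = 1152
q^(6)(0) = 0
Then c_k = q^(k)(0)/k! gives each Taylor coefficient.

48*u^5/5 + 16*u^3/3 + 2*u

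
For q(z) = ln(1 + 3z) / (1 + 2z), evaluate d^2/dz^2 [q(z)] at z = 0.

Expand each factor separately, then convolve coefficients.
The coefficient of z^2 in the expansion is -21/2, so q′′(0) = 2! * (-21/2) = -21.

-21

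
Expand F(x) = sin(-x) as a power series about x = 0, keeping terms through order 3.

x^3/6 - x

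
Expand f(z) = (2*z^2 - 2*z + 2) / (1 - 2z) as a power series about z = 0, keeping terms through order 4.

Distribute the polynomial across the series and collect like powers.

24*z^4 + 12*z^3 + 6*z^2 + 2*z + 2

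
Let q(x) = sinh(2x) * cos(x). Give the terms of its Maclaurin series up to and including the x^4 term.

Expand each factor separately, then convolve coefficients.
q(0) = 0
q′(0) = 2
q′′(0) = 0
q′′′(0) = 2
q^(4)(0) = 0
The Taylor polynomial is Σ q^(k)(0)/k! · x^k.

x^3/3 + 2*x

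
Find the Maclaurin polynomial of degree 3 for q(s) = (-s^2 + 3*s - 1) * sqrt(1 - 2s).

Multiply each power in the prefactor through the base expansion.
q(0) = -1
q′(0) = 4
q′′(0) = -7
q′′′(0) = 0

-7*s^2/2 + 4*s - 1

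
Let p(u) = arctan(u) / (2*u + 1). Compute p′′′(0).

22

Expand 1/(denominator) as a geometric series and multiply by the numerator's series.
From the series, [u^3] p = 11/3; multiply by 3! = 6 to get 22.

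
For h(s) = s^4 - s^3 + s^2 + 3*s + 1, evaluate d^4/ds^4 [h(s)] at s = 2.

24

Use the known series and substitute for the argument.
The coefficient of (s - 2)^4 in the expansion is 1, so h^(4)(2) = 4! * (1) = 24.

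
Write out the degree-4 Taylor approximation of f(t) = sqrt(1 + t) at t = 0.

f(0) = 1
f′(0) = 1/2
f′′(0) = -1/4
f′′′(0) = 3/8
f^(4)(0) = -15/16
Then c_k = f^(k)(0)/k! gives each Taylor coefficient.

-5*t^4/128 + t^3/16 - t^2/8 + t/2 + 1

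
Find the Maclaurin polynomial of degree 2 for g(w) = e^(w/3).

Compute the successive derivatives at the expansion point and divide by k!.
g(0) = 1
g′(0) = 1/3
g′′(0) = 1/9
Dividing each by k! gives the coefficients c_0, ..., c_2.

w^2/18 + w/3 + 1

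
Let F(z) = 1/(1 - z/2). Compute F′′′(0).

3/4

From the series, [z^3] F = 1/8; multiply by 3! = 6 to get 3/4.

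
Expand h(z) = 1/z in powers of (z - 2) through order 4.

(z - 2)^4/32 - (z - 2)^3/16 + (z - 2)^2/8 - (z - 2)/4 + 1/2

h(2) = 1/2
h′(2) = -1/4
h′′(2) = 1/4
h′′′(2) = -3/8
h^(4)(2) = 3/4
Dividing each by k! gives the coefficients c_0, ..., c_4.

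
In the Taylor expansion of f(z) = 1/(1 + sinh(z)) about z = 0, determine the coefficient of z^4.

4/3

Plug the Maclaurin series of the inner function into that of the outer and collect terms.
f(0) = 1
f′(0) = -1
f′′(0) = 2
f′′′(0) = -7
f^(4)(0) = 32
Then c_k = f^(k)(0)/k! gives each Taylor coefficient.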